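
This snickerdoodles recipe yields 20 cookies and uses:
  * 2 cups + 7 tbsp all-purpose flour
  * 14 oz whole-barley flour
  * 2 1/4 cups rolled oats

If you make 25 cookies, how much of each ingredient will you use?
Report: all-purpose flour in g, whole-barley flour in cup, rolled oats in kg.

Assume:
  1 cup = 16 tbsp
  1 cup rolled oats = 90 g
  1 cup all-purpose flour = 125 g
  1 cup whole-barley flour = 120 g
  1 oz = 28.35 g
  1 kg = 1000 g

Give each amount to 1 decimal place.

all-purpose flour: 380.9 g; whole-barley flour: 4.1 cup; rolled oats: 0.3 kg

Scaling factor: 25/20 = 5/4 = 1.25.
all-purpose flour: (2 cup + 7 tbsp = 2.4375 cup) × 5/4 × 125 g/cup ≈ 380.9 g
whole-barley flour: 14 oz × 5/4 × 28.35 g/oz ÷ 120 g/cup ≈ 4.1 cup
rolled oats: 2.25 cup × 5/4 × 90 g/cup ÷ 1000 g/kg ≈ 0.3 kg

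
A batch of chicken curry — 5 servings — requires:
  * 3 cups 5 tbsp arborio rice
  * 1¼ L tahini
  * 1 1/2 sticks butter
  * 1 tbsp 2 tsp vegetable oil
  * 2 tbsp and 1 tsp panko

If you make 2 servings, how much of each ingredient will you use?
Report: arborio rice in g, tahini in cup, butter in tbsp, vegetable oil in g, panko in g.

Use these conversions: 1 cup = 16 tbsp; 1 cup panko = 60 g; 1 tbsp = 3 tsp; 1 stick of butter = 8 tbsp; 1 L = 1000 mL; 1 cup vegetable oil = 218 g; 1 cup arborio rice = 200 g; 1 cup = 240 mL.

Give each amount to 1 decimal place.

arborio rice: 265.0 g; tahini: 2.1 cup; butter: 4.8 tbsp; vegetable oil: 9.1 g; panko: 3.5 g

Scaling factor: 2/5 = 0.4.
arborio rice: (3 cup + 5 tbsp = 3.3125 cup) × 2/5 × 200 g/cup = 265.0 g
tahini: 1.25 L × 2/5 × 1000 mL/L ÷ 240 mL/cup ≈ 2.1 cup
butter: 1.5 stick × 2/5 × 8 tbsp/stick = 4.8 tbsp
vegetable oil: (1 tbsp + 2 tsp = 5/3 tbsp) × 2/5 ÷ 16 tbsp/cup × 218 g/cup ≈ 9.1 g
panko: (2 tbsp + 1 tsp = 7/3 tbsp) × 2/5 ÷ 16 tbsp/cup × 60 g/cup = 3.5 g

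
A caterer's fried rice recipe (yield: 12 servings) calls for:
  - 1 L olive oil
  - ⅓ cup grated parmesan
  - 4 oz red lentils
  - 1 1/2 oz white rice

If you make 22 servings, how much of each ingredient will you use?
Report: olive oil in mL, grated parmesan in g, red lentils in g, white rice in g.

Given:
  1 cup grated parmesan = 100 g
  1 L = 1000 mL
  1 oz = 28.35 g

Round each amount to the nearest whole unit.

Scaling factor: 22/12 = 11/6.
olive oil: 1 L × 11/6 × 1000 mL/L ≈ 1833 mL
grated parmesan: 1/3 cup × 11/6 × 100 g/cup ≈ 61 g
red lentils: 4 oz × 11/6 × 28.35 g/oz ≈ 208 g
white rice: 1.5 oz × 11/6 × 28.35 g/oz ≈ 78 g

olive oil: 1833 mL; grated parmesan: 61 g; red lentils: 208 g; white rice: 78 g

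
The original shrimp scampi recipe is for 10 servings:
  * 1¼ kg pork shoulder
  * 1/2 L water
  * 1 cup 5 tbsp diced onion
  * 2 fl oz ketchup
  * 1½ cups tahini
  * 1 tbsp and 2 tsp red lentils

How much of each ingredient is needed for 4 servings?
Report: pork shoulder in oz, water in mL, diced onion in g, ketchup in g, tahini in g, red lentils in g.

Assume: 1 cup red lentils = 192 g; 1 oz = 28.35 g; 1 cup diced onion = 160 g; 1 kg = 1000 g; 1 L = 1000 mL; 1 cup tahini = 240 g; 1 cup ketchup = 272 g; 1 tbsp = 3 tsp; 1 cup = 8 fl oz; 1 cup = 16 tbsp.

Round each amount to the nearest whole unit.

pork shoulder: 18 oz; water: 200 mL; diced onion: 84 g; ketchup: 27 g; tahini: 144 g; red lentils: 8 g

Scaling factor: 4/10 = 2/5 = 0.4.
pork shoulder: 1.25 kg × 2/5 × 1000 g/kg ÷ 28.35 g/oz ≈ 18 oz
water: 0.5 L × 2/5 × 1000 mL/L = 200 mL
diced onion: (1 cup + 5 tbsp = 1.3125 cup) × 2/5 × 160 g/cup = 84 g
ketchup: 2 fl oz × 2/5 ÷ 8 fl oz/cup × 272 g/cup ≈ 27 g
tahini: 1.5 cup × 2/5 × 240 g/cup = 144 g
red lentils: (1 tbsp + 2 tsp = 5/3 tbsp) × 2/5 ÷ 16 tbsp/cup × 192 g/cup = 8 g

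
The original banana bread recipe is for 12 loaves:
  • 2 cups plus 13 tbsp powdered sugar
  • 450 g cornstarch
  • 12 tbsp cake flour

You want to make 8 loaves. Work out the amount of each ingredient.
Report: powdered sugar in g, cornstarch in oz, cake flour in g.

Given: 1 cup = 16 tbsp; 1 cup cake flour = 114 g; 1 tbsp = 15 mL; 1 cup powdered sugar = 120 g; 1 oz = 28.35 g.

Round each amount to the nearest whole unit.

Scaling factor: 8/12 = 2/3.
powdered sugar: (2 cup + 13 tbsp = 2.8125 cup) × 2/3 × 120 g/cup = 225 g
cornstarch: 450 g × 2/3 ÷ 28.35 g/oz ≈ 11 oz
cake flour: 12 tbsp × 2/3 ÷ 16 tbsp/cup × 114 g/cup = 57 g

powdered sugar: 225 g; cornstarch: 11 oz; cake flour: 57 g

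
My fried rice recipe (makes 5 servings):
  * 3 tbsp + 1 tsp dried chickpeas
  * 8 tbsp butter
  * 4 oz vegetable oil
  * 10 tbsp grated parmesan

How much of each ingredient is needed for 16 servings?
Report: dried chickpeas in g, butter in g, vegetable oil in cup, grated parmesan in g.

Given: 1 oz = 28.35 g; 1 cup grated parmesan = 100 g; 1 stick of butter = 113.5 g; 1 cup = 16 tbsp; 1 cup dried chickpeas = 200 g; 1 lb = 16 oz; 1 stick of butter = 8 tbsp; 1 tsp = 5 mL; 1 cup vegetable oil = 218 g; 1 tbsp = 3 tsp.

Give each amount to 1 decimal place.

Scaling factor: 16/5 = 3.2.
dried chickpeas: (3 tbsp + 1 tsp = 10/3 tbsp) × 16/5 ÷ 16 tbsp/cup × 200 g/cup ≈ 133.3 g
butter: 8 tbsp × 16/5 ÷ 8 tbsp/stick × 113.5 g/stick = 363.2 g
vegetable oil: 4 oz × 16/5 × 28.35 g/oz ÷ 218 g/cup ≈ 1.7 cup
grated parmesan: 10 tbsp × 16/5 ÷ 16 tbsp/cup × 100 g/cup = 200.0 g

dried chickpeas: 133.3 g; butter: 363.2 g; vegetable oil: 1.7 cup; grated parmesan: 200.0 g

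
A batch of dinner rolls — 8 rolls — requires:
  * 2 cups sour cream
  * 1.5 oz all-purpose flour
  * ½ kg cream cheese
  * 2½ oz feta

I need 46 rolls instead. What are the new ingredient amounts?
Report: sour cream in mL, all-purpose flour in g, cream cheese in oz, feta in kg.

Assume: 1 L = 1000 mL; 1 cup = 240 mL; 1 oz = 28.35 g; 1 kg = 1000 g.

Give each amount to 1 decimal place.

sour cream: 2760.0 mL; all-purpose flour: 244.5 g; cream cheese: 101.4 oz; feta: 0.4 kg

Scaling factor: 46/8 = 23/4 = 5.75.
sour cream: 2 cup × 23/4 × 240 mL/cup = 2760.0 mL
all-purpose flour: 1.5 oz × 23/4 × 28.35 g/oz ≈ 244.5 g
cream cheese: 0.5 kg × 23/4 × 1000 g/kg ÷ 28.35 g/oz ≈ 101.4 oz
feta: 2.5 oz × 23/4 × 28.35 g/oz ÷ 1000 g/kg ≈ 0.4 kg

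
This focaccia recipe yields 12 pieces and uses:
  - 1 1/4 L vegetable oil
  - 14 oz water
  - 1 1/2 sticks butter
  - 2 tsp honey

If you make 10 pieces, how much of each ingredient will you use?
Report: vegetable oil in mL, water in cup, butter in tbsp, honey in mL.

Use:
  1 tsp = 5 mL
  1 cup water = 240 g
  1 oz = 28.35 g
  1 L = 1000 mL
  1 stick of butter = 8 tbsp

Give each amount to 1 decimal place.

vegetable oil: 1041.7 mL; water: 1.4 cup; butter: 10.0 tbsp; honey: 8.3 mL

Scaling factor: 10/12 = 5/6.
vegetable oil: 1.25 L × 5/6 × 1000 mL/L ≈ 1041.7 mL
water: 14 oz × 5/6 × 28.35 g/oz ÷ 240 g/cup ≈ 1.4 cup
butter: 1.5 stick × 5/6 × 8 tbsp/stick = 10.0 tbsp
honey: 2 tsp × 5/6 × 5 mL/tsp ≈ 8.3 mL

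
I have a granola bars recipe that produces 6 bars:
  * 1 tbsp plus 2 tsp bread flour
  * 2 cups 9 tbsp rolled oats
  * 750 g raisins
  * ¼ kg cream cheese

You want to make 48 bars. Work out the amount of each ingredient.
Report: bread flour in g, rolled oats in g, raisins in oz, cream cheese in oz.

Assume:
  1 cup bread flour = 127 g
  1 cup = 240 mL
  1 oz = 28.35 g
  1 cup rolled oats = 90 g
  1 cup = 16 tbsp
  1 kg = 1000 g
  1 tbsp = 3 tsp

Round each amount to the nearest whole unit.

Scaling factor: 48/6 = 8.
bread flour: (1 tbsp + 2 tsp = 5/3 tbsp) × 8 ÷ 16 tbsp/cup × 127 g/cup ≈ 106 g
rolled oats: (2 cup + 9 tbsp = 2.5625 cup) × 8 × 90 g/cup = 1845 g
raisins: 750 g × 8 ÷ 28.35 g/oz ≈ 212 oz
cream cheese: 0.25 kg × 8 × 1000 g/kg ÷ 28.35 g/oz ≈ 71 oz

bread flour: 106 g; rolled oats: 1845 g; raisins: 212 oz; cream cheese: 71 oz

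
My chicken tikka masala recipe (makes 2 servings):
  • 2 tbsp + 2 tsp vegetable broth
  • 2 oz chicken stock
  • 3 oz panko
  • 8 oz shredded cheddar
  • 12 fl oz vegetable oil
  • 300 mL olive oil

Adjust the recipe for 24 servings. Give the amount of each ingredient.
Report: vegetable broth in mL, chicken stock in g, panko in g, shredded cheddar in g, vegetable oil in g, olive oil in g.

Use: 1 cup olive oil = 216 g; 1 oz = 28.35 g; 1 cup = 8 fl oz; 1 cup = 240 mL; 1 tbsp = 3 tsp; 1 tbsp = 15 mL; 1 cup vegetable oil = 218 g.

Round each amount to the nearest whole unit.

Scaling factor: 24/2 = 12.
vegetable broth: (2 tbsp + 2 tsp = 8/3 tbsp) × 12 × 15 mL/tbsp = 480 mL
chicken stock: 2 oz × 12 × 28.35 g/oz ≈ 680 g
panko: 3 oz × 12 × 28.35 g/oz ≈ 1021 g
shredded cheddar: 8 oz × 12 × 28.35 g/oz ≈ 2722 g
vegetable oil: 12 fl oz × 12 ÷ 8 fl oz/cup × 218 g/cup = 3924 g
olive oil: 300 mL × 12 ÷ 240 mL/cup × 216 g/cup = 3240 g

vegetable broth: 480 mL; chicken stock: 680 g; panko: 1021 g; shredded cheddar: 2722 g; vegetable oil: 3924 g; olive oil: 3240 g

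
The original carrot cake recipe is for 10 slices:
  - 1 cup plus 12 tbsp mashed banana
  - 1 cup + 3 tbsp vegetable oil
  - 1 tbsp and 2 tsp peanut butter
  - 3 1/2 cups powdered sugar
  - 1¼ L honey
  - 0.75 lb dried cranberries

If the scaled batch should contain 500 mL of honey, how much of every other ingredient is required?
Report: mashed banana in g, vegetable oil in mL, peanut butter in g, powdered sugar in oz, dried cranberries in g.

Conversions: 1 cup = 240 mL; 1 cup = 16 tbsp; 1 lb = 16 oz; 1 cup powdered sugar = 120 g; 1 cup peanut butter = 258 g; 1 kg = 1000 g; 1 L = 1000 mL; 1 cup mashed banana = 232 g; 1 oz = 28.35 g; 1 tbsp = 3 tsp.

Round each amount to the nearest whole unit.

The original recipe has 1250 mL of honey, so the scaling factor is 500 ÷ 1250 = 2/5 = 0.4.
mashed banana: (1 cup + 12 tbsp = 1.75 cup) × 2/5 × 232 g/cup ≈ 162 g
vegetable oil: (1 cup + 3 tbsp = 1.1875 cup) × 2/5 × 240 mL/cup = 114 mL
peanut butter: (1 tbsp + 2 tsp = 5/3 tbsp) × 2/5 ÷ 16 tbsp/cup × 258 g/cup ≈ 11 g
powdered sugar: 3.5 cup × 2/5 × 120 g/cup ÷ 28.35 g/oz ≈ 6 oz
dried cranberries: 0.75 lb × 2/5 × 16 oz/lb × 28.35 g/oz ≈ 136 g

mashed banana: 162 g; vegetable oil: 114 mL; peanut butter: 11 g; powdered sugar: 6 oz; dried cranberries: 136 g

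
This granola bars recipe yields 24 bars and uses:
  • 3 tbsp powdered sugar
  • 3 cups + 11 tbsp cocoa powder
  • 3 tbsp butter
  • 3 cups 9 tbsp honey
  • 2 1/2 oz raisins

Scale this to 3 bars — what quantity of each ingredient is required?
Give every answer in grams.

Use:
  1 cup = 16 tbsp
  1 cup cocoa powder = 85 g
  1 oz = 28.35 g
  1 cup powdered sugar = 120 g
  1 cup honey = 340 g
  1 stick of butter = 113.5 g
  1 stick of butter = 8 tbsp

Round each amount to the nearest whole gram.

Scaling factor: 3/24 = 1/8 = 0.125.
powdered sugar: 3 tbsp × 1/8 ÷ 16 tbsp/cup × 120 g/cup ≈ 3 g
cocoa powder: (3 cup + 11 tbsp = 3.6875 cup) × 1/8 × 85 g/cup ≈ 39 g
butter: 3 tbsp × 1/8 ÷ 8 tbsp/stick × 113.5 g/stick ≈ 5 g
honey: (3 cup + 9 tbsp = 3.5625 cup) × 1/8 × 340 g/cup ≈ 151 g
raisins: 2.5 oz × 1/8 × 28.35 g/oz ≈ 9 g

powdered sugar: 3 g; cocoa powder: 39 g; butter: 5 g; honey: 151 g; raisins: 9 g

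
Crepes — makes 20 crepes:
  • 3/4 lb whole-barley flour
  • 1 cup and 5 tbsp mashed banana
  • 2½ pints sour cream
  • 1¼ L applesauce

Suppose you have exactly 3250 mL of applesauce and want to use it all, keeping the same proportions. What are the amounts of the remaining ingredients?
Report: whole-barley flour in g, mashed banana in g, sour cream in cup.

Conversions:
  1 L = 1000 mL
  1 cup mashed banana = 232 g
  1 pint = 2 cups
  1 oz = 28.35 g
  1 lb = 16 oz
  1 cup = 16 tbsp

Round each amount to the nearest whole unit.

The original recipe has 1250 mL of applesauce, so the scaling factor is 3250 ÷ 1250 = 13/5 = 2.6.
whole-barley flour: 0.75 lb × 13/5 × 16 oz/lb × 28.35 g/oz ≈ 885 g
mashed banana: (1 cup + 5 tbsp = 1.3125 cup) × 13/5 × 232 g/cup ≈ 792 g
sour cream: 2.5 pint × 13/5 × 2 cup/pint = 13 cup

whole-barley flour: 885 g; mashed banana: 792 g; sour cream: 13 cup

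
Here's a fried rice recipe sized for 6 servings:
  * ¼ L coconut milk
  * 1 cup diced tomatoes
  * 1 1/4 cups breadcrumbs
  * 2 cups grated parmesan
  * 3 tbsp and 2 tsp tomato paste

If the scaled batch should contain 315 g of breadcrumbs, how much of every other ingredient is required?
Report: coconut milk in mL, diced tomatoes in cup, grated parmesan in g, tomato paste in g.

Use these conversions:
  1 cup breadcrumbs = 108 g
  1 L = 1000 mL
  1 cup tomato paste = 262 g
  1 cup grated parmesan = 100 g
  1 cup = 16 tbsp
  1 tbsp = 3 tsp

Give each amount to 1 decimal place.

The original recipe has 135 g of breadcrumbs, so the scaling factor is 315 ÷ 135 = 7/3.
coconut milk: 0.25 L × 7/3 × 1000 mL/L ≈ 583.3 mL
diced tomatoes: 1 cup × 7/3 ≈ 2.3 cup
grated parmesan: 2 cup × 7/3 × 100 g/cup ≈ 466.7 g
tomato paste: (3 tbsp + 2 tsp = 11/3 tbsp) × 7/3 ÷ 16 tbsp/cup × 262 g/cup ≈ 140.1 g

coconut milk: 583.3 mL; diced tomatoes: 2.3 cup; grated parmesan: 466.7 g; tomato paste: 140.1 g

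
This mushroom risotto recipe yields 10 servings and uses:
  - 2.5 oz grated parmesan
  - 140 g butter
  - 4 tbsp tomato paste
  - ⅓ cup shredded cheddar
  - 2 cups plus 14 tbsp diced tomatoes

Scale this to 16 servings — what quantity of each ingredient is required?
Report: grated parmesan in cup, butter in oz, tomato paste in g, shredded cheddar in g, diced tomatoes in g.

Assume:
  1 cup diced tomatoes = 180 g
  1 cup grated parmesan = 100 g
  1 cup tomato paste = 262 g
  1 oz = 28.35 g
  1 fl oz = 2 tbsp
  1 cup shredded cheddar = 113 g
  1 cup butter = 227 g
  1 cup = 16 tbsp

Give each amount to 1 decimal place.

Scaling factor: 16/10 = 8/5 = 1.6.
grated parmesan: 2.5 oz × 8/5 × 28.35 g/oz ÷ 100 g/cup ≈ 1.1 cup
butter: 140 g × 8/5 ÷ 28.35 g/oz ≈ 7.9 oz
tomato paste: 4 tbsp × 8/5 ÷ 16 tbsp/cup × 262 g/cup = 104.8 g
shredded cheddar: 1/3 cup × 8/5 × 113 g/cup ≈ 60.3 g
diced tomatoes: (2 cup + 14 tbsp = 2.875 cup) × 8/5 × 180 g/cup = 828.0 g

grated parmesan: 1.1 cup; butter: 7.9 oz; tomato paste: 104.8 g; shredded cheddar: 60.3 g; diced tomatoes: 828.0 g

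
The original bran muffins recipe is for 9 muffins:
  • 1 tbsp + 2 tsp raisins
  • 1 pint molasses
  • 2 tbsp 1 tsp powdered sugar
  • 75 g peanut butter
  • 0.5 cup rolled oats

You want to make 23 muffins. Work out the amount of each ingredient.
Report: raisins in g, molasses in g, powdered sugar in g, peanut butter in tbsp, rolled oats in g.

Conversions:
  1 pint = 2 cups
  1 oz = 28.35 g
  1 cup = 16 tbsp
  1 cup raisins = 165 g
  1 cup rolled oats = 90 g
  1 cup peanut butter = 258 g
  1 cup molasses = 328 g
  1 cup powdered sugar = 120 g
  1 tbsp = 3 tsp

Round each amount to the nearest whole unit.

Scaling factor: 23/9.
raisins: (1 tbsp + 2 tsp = 5/3 tbsp) × 23/9 ÷ 16 tbsp/cup × 165 g/cup ≈ 44 g
molasses: 1 pint × 23/9 × 2 cup/pint × 328 g/cup ≈ 1676 g
powdered sugar: (2 tbsp + 1 tsp = 7/3 tbsp) × 23/9 ÷ 16 tbsp/cup × 120 g/cup ≈ 45 g
peanut butter: 75 g × 23/9 ÷ 258 g/cup × 16 tbsp/cup ≈ 12 tbsp
rolled oats: 0.5 cup × 23/9 × 90 g/cup = 115 g

raisins: 44 g; molasses: 1676 g; powdered sugar: 45 g; peanut butter: 12 tbsp; rolled oats: 115 g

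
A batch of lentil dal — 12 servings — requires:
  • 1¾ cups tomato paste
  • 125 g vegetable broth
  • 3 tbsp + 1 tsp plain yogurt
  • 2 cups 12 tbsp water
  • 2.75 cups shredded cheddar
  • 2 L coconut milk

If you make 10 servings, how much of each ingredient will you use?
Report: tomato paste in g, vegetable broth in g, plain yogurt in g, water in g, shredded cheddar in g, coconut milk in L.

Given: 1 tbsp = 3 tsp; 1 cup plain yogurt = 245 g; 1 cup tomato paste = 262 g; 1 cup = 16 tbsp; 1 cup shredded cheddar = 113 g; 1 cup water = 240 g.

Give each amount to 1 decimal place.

Scaling factor: 10/12 = 5/6.
tomato paste: 1.75 cup × 5/6 × 262 g/cup ≈ 382.1 g
vegetable broth: 125 g × 5/6 ≈ 104.2 g
plain yogurt: (3 tbsp + 1 tsp = 10/3 tbsp) × 5/6 ÷ 16 tbsp/cup × 245 g/cup ≈ 42.5 g
water: (2 cup + 12 tbsp = 2.75 cup) × 5/6 × 240 g/cup = 550.0 g
shredded cheddar: 2.75 cup × 5/6 × 113 g/cup ≈ 259.0 g
coconut milk: 2 L × 5/6 ≈ 1.7 L

tomato paste: 382.1 g; vegetable broth: 104.2 g; plain yogurt: 42.5 g; water: 550.0 g; shredded cheddar: 259.0 g; coconut milk: 1.7 L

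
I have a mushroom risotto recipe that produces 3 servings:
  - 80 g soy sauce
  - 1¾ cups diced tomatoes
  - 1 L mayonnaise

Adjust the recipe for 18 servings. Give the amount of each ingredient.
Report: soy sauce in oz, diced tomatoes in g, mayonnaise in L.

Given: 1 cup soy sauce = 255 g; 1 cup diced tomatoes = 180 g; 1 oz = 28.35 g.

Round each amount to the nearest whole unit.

Scaling factor: 18/3 = 6.
soy sauce: 80 g × 6 ÷ 28.35 g/oz ≈ 17 oz
diced tomatoes: 1.75 cup × 6 × 180 g/cup = 1890 g
mayonnaise: 1 L × 6 = 6 L

soy sauce: 17 oz; diced tomatoes: 1890 g; mayonnaise: 6 L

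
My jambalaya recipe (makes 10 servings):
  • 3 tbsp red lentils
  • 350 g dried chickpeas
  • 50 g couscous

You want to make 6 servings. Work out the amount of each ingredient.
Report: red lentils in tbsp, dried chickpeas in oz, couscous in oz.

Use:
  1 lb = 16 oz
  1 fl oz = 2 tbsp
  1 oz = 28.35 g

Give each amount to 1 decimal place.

Scaling factor: 6/10 = 3/5 = 0.6.
red lentils: 3 tbsp × 3/5 = 1.8 tbsp
dried chickpeas: 350 g × 3/5 ÷ 28.35 g/oz ≈ 7.4 oz
couscous: 50 g × 3/5 ÷ 28.35 g/oz ≈ 1.1 oz

red lentils: 1.8 tbsp; dried chickpeas: 7.4 oz; couscous: 1.1 oz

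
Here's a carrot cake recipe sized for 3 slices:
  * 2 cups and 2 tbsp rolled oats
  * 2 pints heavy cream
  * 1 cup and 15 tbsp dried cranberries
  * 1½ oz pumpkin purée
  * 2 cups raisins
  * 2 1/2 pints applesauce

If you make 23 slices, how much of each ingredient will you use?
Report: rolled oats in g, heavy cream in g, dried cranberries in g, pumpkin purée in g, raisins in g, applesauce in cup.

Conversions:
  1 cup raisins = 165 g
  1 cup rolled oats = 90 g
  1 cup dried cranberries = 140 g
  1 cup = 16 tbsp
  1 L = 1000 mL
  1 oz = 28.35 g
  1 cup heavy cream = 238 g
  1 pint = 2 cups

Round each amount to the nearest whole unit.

Scaling factor: 23/3.
rolled oats: (2 cup + 2 tbsp = 2.125 cup) × 23/3 × 90 g/cup ≈ 1466 g
heavy cream: 2 pint × 23/3 × 2 cup/pint × 238 g/cup ≈ 7299 g
dried cranberries: (1 cup + 15 tbsp = 1.9375 cup) × 23/3 × 140 g/cup ≈ 2080 g
pumpkin purée: 1.5 oz × 23/3 × 28.35 g/oz ≈ 326 g
raisins: 2 cup × 23/3 × 165 g/cup = 2530 g
applesauce: 2.5 pint × 23/3 × 2 cup/pint ≈ 38 cup

rolled oats: 1466 g; heavy cream: 7299 g; dried cranberries: 2080 g; pumpkin purée: 326 g; raisins: 2530 g; applesauce: 38 cup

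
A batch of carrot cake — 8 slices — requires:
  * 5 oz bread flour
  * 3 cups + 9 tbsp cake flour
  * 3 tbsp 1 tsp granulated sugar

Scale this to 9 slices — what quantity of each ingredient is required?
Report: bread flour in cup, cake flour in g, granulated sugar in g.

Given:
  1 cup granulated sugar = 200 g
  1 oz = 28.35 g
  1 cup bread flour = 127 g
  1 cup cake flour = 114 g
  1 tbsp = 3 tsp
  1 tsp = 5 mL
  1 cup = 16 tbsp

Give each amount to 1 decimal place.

Scaling factor: 9/8 = 1.125.
bread flour: 5 oz × 9/8 × 28.35 g/oz ÷ 127 g/cup ≈ 1.3 cup
cake flour: (3 cup + 9 tbsp = 3.5625 cup) × 9/8 × 114 g/cup ≈ 456.9 g
granulated sugar: (3 tbsp + 1 tsp = 10/3 tbsp) × 9/8 ÷ 16 tbsp/cup × 200 g/cup ≈ 46.9 g

bread flour: 1.3 cup; cake flour: 456.9 g; granulated sugar: 46.9 g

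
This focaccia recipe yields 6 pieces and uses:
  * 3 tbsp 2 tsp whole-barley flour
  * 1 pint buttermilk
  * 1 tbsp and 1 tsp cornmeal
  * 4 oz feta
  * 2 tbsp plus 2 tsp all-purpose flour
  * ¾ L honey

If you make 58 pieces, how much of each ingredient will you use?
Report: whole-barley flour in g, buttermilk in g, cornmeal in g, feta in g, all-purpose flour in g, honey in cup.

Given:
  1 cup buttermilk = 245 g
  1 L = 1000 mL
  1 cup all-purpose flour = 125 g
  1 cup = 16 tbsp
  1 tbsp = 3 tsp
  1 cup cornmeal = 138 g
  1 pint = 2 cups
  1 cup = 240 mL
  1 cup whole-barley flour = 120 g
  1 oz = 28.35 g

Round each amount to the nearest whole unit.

whole-barley flour: 266 g; buttermilk: 4737 g; cornmeal: 111 g; feta: 1096 g; all-purpose flour: 201 g; honey: 30 cup

Scaling factor: 58/6 = 29/3.
whole-barley flour: (3 tbsp + 2 tsp = 11/3 tbsp) × 29/3 ÷ 16 tbsp/cup × 120 g/cup ≈ 266 g
buttermilk: 1 pint × 29/3 × 2 cup/pint × 245 g/cup ≈ 4737 g
cornmeal: (1 tbsp + 1 tsp = 4/3 tbsp) × 29/3 ÷ 16 tbsp/cup × 138 g/cup ≈ 111 g
feta: 4 oz × 29/3 × 28.35 g/oz ≈ 1096 g
all-purpose flour: (2 tbsp + 2 tsp = 8/3 tbsp) × 29/3 ÷ 16 tbsp/cup × 125 g/cup ≈ 201 g
honey: 0.75 L × 29/3 × 1000 mL/L ÷ 240 mL/cup ≈ 30 cup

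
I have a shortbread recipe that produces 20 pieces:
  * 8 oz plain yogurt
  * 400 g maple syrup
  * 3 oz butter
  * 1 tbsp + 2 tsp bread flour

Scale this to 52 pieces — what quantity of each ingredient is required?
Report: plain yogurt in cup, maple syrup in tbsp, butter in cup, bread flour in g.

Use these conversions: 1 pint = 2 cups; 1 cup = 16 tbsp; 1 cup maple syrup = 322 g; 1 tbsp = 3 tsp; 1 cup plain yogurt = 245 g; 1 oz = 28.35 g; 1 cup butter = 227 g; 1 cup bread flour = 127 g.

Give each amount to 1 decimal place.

plain yogurt: 2.4 cup; maple syrup: 51.7 tbsp; butter: 1.0 cup; bread flour: 34.4 g

Scaling factor: 52/20 = 13/5 = 2.6.
plain yogurt: 8 oz × 13/5 × 28.35 g/oz ÷ 245 g/cup ≈ 2.4 cup
maple syrup: 400 g × 13/5 ÷ 322 g/cup × 16 tbsp/cup ≈ 51.7 tbsp
butter: 3 oz × 13/5 × 28.35 g/oz ÷ 227 g/cup ≈ 1.0 cup
bread flour: (1 tbsp + 2 tsp = 5/3 tbsp) × 13/5 ÷ 16 tbsp/cup × 127 g/cup ≈ 34.4 g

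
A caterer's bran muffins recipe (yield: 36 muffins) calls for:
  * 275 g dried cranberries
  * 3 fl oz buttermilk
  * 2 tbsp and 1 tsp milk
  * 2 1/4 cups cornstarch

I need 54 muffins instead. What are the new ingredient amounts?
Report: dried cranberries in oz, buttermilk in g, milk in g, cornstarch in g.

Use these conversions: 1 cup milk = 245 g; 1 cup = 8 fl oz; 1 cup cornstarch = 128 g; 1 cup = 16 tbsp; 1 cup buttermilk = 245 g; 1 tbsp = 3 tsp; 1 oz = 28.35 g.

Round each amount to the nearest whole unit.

dried cranberries: 15 oz; buttermilk: 138 g; milk: 54 g; cornstarch: 432 g

Scaling factor: 54/36 = 3/2 = 1.5.
dried cranberries: 275 g × 3/2 ÷ 28.35 g/oz ≈ 15 oz
buttermilk: 3 fl oz × 3/2 ÷ 8 fl oz/cup × 245 g/cup ≈ 138 g
milk: (2 tbsp + 1 tsp = 7/3 tbsp) × 3/2 ÷ 16 tbsp/cup × 245 g/cup ≈ 54 g
cornstarch: 2.25 cup × 3/2 × 128 g/cup = 432 g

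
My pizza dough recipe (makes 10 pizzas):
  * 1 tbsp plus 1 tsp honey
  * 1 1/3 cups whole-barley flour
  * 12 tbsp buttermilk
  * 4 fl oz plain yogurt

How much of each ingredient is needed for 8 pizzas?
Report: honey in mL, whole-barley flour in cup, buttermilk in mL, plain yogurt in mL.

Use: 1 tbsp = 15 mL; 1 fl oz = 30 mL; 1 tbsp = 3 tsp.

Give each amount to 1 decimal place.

honey: 16.0 mL; whole-barley flour: 1.1 cup; buttermilk: 144.0 mL; plain yogurt: 96.0 mL

Scaling factor: 8/10 = 4/5 = 0.8.
honey: (1 tbsp + 1 tsp = 4/3 tbsp) × 4/5 × 15 mL/tbsp = 16.0 mL
whole-barley flour: 4/3 cup × 4/5 ≈ 1.1 cup
buttermilk: 12 tbsp × 4/5 × 15 mL/tbsp = 144.0 mL
plain yogurt: 4 fl oz × 4/5 × 30 mL/fl oz = 96.0 mL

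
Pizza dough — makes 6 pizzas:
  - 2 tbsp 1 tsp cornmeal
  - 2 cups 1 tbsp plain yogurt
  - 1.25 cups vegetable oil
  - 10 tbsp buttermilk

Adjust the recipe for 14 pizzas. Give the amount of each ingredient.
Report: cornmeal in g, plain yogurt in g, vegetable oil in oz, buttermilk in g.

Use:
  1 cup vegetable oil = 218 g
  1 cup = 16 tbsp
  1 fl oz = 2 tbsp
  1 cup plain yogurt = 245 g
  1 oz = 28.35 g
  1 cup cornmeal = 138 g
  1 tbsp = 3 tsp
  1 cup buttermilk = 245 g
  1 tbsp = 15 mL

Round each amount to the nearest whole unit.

Scaling factor: 14/6 = 7/3.
cornmeal: (2 tbsp + 1 tsp = 7/3 tbsp) × 7/3 ÷ 16 tbsp/cup × 138 g/cup ≈ 47 g
plain yogurt: (2 cup + 1 tbsp = 2.0625 cup) × 7/3 × 245 g/cup ≈ 1179 g
vegetable oil: 1.25 cup × 7/3 × 218 g/cup ÷ 28.35 g/oz ≈ 22 oz
buttermilk: 10 tbsp × 7/3 ÷ 16 tbsp/cup × 245 g/cup ≈ 357 g

cornmeal: 47 g; plain yogurt: 1179 g; vegetable oil: 22 oz; buttermilk: 357 g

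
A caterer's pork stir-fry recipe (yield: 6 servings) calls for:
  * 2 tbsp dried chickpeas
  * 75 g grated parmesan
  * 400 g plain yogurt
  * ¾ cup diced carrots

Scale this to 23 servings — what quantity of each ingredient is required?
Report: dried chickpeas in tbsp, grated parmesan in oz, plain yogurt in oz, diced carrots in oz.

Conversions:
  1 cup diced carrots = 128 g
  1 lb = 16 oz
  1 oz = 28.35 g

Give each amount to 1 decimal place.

Scaling factor: 23/6.
dried chickpeas: 2 tbsp × 23/6 ≈ 7.7 tbsp
grated parmesan: 75 g × 23/6 ÷ 28.35 g/oz ≈ 10.1 oz
plain yogurt: 400 g × 23/6 ÷ 28.35 g/oz ≈ 54.1 oz
diced carrots: 0.75 cup × 23/6 × 128 g/cup ÷ 28.35 g/oz ≈ 13.0 oz

dried chickpeas: 7.7 tbsp; grated parmesan: 10.1 oz; plain yogurt: 54.1 oz; diced carrots: 13.0 oz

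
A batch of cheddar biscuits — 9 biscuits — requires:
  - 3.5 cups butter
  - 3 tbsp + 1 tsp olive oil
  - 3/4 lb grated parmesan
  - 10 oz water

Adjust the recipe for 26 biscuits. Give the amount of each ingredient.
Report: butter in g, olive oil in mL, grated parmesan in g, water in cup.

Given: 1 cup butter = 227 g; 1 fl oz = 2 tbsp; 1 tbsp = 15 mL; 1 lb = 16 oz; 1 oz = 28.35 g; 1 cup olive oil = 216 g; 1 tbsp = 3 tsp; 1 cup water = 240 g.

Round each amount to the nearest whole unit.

Scaling factor: 26/9.
butter: 3.5 cup × 26/9 × 227 g/cup ≈ 2295 g
olive oil: (3 tbsp + 1 tsp = 10/3 tbsp) × 26/9 × 15 mL/tbsp ≈ 144 mL
grated parmesan: 0.75 lb × 26/9 × 16 oz/lb × 28.35 g/oz ≈ 983 g
water: 10 oz × 26/9 × 28.35 g/oz ÷ 240 g/cup ≈ 3 cup

butter: 2295 g; olive oil: 144 mL; grated parmesan: 983 g; water: 3 cup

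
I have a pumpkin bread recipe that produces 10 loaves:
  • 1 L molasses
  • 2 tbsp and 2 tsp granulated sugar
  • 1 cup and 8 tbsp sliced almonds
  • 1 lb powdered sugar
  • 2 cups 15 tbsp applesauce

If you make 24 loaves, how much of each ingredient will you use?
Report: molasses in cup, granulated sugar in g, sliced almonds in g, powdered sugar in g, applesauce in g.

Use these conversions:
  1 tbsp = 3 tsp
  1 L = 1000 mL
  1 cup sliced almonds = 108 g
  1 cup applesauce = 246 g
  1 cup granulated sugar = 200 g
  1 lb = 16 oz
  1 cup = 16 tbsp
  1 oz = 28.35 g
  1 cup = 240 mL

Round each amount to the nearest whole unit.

molasses: 10 cup; granulated sugar: 80 g; sliced almonds: 389 g; powdered sugar: 1089 g; applesauce: 1734 g

Scaling factor: 24/10 = 12/5 = 2.4.
molasses: 1 L × 12/5 × 1000 mL/L ÷ 240 mL/cup = 10 cup
granulated sugar: (2 tbsp + 2 tsp = 8/3 tbsp) × 12/5 ÷ 16 tbsp/cup × 200 g/cup = 80 g
sliced almonds: (1 cup + 8 tbsp = 1.5 cup) × 12/5 × 108 g/cup ≈ 389 g
powdered sugar: 1 lb × 12/5 × 16 oz/lb × 28.35 g/oz ≈ 1089 g
applesauce: (2 cup + 15 tbsp = 2.9375 cup) × 12/5 × 246 g/cup ≈ 1734 g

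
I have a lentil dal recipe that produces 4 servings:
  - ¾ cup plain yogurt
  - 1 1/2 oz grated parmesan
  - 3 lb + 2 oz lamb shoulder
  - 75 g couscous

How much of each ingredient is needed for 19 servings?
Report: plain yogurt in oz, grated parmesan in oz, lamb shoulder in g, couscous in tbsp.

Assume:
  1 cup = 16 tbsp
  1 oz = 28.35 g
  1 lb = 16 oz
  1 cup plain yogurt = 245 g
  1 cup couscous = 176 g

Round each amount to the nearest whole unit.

plain yogurt: 31 oz; grated parmesan: 7 oz; lamb shoulder: 6733 g; couscous: 32 tbsp

Scaling factor: 19/4 = 4.75.
plain yogurt: 0.75 cup × 19/4 × 245 g/cup ÷ 28.35 g/oz ≈ 31 oz
grated parmesan: 1.5 oz × 19/4 ≈ 7 oz
lamb shoulder: (3 lb + 2 oz = 3.125 lb) × 19/4 × 16 oz/lb × 28.35 g/oz ≈ 6733 g
couscous: 75 g × 19/4 ÷ 176 g/cup × 16 tbsp/cup ≈ 32 tbsp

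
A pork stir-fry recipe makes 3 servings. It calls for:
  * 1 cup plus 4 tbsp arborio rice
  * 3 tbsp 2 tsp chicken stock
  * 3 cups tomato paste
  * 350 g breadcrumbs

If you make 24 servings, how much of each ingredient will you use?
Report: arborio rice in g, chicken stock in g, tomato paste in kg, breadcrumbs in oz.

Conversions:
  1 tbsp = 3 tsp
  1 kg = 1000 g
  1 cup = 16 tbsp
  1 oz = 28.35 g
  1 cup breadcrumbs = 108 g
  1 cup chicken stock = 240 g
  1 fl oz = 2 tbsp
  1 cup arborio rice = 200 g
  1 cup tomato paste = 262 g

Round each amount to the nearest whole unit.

arborio rice: 2000 g; chicken stock: 440 g; tomato paste: 6 kg; breadcrumbs: 99 oz

Scaling factor: 24/3 = 8.
arborio rice: (1 cup + 4 tbsp = 1.25 cup) × 8 × 200 g/cup = 2000 g
chicken stock: (3 tbsp + 2 tsp = 11/3 tbsp) × 8 ÷ 16 tbsp/cup × 240 g/cup = 440 g
tomato paste: 3 cup × 8 × 262 g/cup ÷ 1000 g/kg ≈ 6 kg
breadcrumbs: 350 g × 8 ÷ 28.35 g/oz ≈ 99 oz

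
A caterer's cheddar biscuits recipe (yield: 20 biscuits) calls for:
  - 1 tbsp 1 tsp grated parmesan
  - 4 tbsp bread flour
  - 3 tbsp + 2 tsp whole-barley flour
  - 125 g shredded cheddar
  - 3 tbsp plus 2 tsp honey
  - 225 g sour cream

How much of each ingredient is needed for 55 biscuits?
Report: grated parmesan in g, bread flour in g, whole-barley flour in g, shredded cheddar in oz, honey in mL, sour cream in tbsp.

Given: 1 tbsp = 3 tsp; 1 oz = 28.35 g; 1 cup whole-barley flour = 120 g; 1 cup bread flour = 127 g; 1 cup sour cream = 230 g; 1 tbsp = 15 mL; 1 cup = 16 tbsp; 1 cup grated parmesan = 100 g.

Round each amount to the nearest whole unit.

grated parmesan: 23 g; bread flour: 87 g; whole-barley flour: 76 g; shredded cheddar: 12 oz; honey: 151 mL; sour cream: 43 tbsp

Scaling factor: 55/20 = 11/4 = 2.75.
grated parmesan: (1 tbsp + 1 tsp = 4/3 tbsp) × 11/4 ÷ 16 tbsp/cup × 100 g/cup ≈ 23 g
bread flour: 4 tbsp × 11/4 ÷ 16 tbsp/cup × 127 g/cup ≈ 87 g
whole-barley flour: (3 tbsp + 2 tsp = 11/3 tbsp) × 11/4 ÷ 16 tbsp/cup × 120 g/cup ≈ 76 g
shredded cheddar: 125 g × 11/4 ÷ 28.35 g/oz ≈ 12 oz
honey: (3 tbsp + 2 tsp = 11/3 tbsp) × 11/4 × 15 mL/tbsp ≈ 151 mL
sour cream: 225 g × 11/4 ÷ 230 g/cup × 16 tbsp/cup ≈ 43 tbsp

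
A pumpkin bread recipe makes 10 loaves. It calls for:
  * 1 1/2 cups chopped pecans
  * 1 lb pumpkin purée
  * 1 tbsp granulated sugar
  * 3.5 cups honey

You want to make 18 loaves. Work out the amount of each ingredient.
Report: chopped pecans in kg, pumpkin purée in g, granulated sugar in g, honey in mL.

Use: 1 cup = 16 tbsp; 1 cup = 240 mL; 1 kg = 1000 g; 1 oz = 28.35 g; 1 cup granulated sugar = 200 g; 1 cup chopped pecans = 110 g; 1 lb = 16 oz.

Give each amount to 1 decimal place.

chopped pecans: 0.3 kg; pumpkin purée: 816.5 g; granulated sugar: 22.5 g; honey: 1512.0 mL

Scaling factor: 18/10 = 9/5 = 1.8.
chopped pecans: 1.5 cup × 9/5 × 110 g/cup ÷ 1000 g/kg ≈ 0.3 kg
pumpkin purée: 1 lb × 9/5 × 16 oz/lb × 28.35 g/oz ≈ 816.5 g
granulated sugar: 1 tbsp × 9/5 ÷ 16 tbsp/cup × 200 g/cup = 22.5 g
honey: 3.5 cup × 9/5 × 240 mL/cup = 1512.0 mL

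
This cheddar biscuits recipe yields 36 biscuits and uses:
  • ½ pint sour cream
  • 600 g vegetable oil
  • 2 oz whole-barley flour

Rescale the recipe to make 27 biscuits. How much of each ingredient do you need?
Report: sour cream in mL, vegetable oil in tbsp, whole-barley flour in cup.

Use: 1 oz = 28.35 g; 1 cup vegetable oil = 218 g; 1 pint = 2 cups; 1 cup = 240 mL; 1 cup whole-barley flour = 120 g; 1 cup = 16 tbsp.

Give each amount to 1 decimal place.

sour cream: 180.0 mL; vegetable oil: 33.0 tbsp; whole-barley flour: 0.4 cup

Scaling factor: 27/36 = 3/4 = 0.75.
sour cream: 0.5 pint × 3/4 × 2 cup/pint × 240 mL/cup = 180.0 mL
vegetable oil: 600 g × 3/4 ÷ 218 g/cup × 16 tbsp/cup ≈ 33.0 tbsp
whole-barley flour: 2 oz × 3/4 × 28.35 g/oz ÷ 120 g/cup ≈ 0.4 cup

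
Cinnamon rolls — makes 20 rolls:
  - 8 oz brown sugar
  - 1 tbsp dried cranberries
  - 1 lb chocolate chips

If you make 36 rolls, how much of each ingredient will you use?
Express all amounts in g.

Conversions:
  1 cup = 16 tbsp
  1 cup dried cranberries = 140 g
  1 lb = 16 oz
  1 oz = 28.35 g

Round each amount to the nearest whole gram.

Scaling factor: 36/20 = 9/5 = 1.8.
brown sugar: 8 oz × 9/5 × 28.35 g/oz ≈ 408 g
dried cranberries: 1 tbsp × 9/5 ÷ 16 tbsp/cup × 140 g/cup ≈ 16 g
chocolate chips: 1 lb × 9/5 × 16 oz/lb × 28.35 g/oz ≈ 816 g

brown sugar: 408 g; dried cranberries: 16 g; chocolate chips: 816 g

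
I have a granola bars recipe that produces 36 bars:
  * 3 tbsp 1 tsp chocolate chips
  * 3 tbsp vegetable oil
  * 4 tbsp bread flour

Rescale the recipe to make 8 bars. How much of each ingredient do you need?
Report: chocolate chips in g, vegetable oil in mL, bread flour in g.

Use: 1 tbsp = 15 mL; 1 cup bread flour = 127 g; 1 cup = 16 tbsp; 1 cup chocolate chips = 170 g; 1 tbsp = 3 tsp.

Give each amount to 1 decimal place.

chocolate chips: 7.9 g; vegetable oil: 10.0 mL; bread flour: 7.1 g

Scaling factor: 8/36 = 2/9.
chocolate chips: (3 tbsp + 1 tsp = 10/3 tbsp) × 2/9 ÷ 16 tbsp/cup × 170 g/cup ≈ 7.9 g
vegetable oil: 3 tbsp × 2/9 × 15 mL/tbsp = 10.0 mL
bread flour: 4 tbsp × 2/9 ÷ 16 tbsp/cup × 127 g/cup ≈ 7.1 g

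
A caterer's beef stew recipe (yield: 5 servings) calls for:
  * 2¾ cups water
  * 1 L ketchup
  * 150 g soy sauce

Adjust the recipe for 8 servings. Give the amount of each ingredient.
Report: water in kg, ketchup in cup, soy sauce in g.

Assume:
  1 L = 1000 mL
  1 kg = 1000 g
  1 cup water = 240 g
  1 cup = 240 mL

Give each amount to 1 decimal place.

Scaling factor: 8/5 = 1.6.
water: 2.75 cup × 8/5 × 240 g/cup ÷ 1000 g/kg ≈ 1.1 kg
ketchup: 1 L × 8/5 × 1000 mL/L ÷ 240 mL/cup ≈ 6.7 cup
soy sauce: 150 g × 8/5 = 240.0 g

water: 1.1 kg; ketchup: 6.7 cup; soy sauce: 240.0 g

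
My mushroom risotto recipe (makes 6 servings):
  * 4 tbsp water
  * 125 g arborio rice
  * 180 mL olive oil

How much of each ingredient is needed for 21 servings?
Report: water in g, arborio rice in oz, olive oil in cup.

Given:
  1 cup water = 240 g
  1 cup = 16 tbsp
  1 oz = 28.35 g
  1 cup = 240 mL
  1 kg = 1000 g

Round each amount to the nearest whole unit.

water: 210 g; arborio rice: 15 oz; olive oil: 3 cup

Scaling factor: 21/6 = 7/2 = 3.5.
water: 4 tbsp × 7/2 ÷ 16 tbsp/cup × 240 g/cup = 210 g
arborio rice: 125 g × 7/2 ÷ 28.35 g/oz ≈ 15 oz
olive oil: 180 mL × 7/2 ÷ 240 mL/cup ≈ 3 cup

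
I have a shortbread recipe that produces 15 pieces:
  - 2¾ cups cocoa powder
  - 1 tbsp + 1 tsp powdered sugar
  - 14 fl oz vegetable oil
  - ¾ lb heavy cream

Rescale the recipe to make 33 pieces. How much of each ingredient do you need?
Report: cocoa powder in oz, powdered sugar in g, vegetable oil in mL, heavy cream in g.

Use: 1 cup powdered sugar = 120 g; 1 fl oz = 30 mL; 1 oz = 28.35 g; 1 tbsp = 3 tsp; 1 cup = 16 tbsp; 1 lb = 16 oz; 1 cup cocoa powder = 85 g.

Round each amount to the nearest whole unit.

cocoa powder: 18 oz; powdered sugar: 22 g; vegetable oil: 924 mL; heavy cream: 748 g

Scaling factor: 33/15 = 11/5 = 2.2.
cocoa powder: 2.75 cup × 11/5 × 85 g/cup ÷ 28.35 g/oz ≈ 18 oz
powdered sugar: (1 tbsp + 1 tsp = 4/3 tbsp) × 11/5 ÷ 16 tbsp/cup × 120 g/cup = 22 g
vegetable oil: 14 fl oz × 11/5 × 30 mL/fl oz = 924 mL
heavy cream: 0.75 lb × 11/5 × 16 oz/lb × 28.35 g/oz ≈ 748 g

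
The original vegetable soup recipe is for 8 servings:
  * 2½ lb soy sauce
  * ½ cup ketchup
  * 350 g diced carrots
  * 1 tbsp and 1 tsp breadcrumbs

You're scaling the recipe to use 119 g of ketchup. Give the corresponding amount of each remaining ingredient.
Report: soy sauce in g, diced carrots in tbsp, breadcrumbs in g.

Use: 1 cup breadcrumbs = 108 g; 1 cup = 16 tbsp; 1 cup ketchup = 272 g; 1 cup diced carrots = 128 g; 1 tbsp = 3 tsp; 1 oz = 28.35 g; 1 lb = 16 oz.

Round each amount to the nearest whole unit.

The original recipe has 136 g of ketchup, so the scaling factor is 119 ÷ 136 = 7/8 = 0.875.
soy sauce: 2.5 lb × 7/8 × 16 oz/lb × 28.35 g/oz ≈ 992 g
diced carrots: 350 g × 7/8 ÷ 128 g/cup × 16 tbsp/cup ≈ 38 tbsp
breadcrumbs: (1 tbsp + 1 tsp = 4/3 tbsp) × 7/8 ÷ 16 tbsp/cup × 108 g/cup ≈ 8 g

soy sauce: 992 g; diced carrots: 38 tbsp; breadcrumbs: 8 g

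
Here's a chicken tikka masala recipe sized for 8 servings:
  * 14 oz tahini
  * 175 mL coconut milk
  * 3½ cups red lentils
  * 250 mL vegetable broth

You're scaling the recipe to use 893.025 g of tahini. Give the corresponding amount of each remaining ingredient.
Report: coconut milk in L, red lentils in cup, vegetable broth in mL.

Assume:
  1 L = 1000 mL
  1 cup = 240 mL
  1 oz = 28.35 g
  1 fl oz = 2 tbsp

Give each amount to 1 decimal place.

coconut milk: 0.4 L; red lentils: 7.9 cup; vegetable broth: 562.5 mL

The original recipe has 396.9 g of tahini, so the scaling factor is 893.025 ÷ 396.9 = 9/4 = 2.25.
coconut milk: 175 mL × 9/4 ÷ 1000 mL/L ≈ 0.4 L
red lentils: 3.5 cup × 9/4 ≈ 7.9 cup
vegetable broth: 250 mL × 9/4 = 562.5 mL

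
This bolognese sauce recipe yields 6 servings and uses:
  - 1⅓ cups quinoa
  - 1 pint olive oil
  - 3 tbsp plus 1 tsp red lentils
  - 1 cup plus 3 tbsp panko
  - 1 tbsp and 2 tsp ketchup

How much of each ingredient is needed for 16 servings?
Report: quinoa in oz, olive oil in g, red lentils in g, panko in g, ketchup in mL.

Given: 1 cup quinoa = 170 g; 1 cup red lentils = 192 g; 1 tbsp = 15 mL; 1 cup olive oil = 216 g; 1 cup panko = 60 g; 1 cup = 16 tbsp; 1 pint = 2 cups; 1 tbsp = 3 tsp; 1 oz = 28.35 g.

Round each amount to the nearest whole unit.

Scaling factor: 16/6 = 8/3.
quinoa: 4/3 cup × 8/3 × 170 g/cup ÷ 28.35 g/oz ≈ 21 oz
olive oil: 1 pint × 8/3 × 2 cup/pint × 216 g/cup = 1152 g
red lentils: (3 tbsp + 1 tsp = 10/3 tbsp) × 8/3 ÷ 16 tbsp/cup × 192 g/cup ≈ 107 g
panko: (1 cup + 3 tbsp = 1.1875 cup) × 8/3 × 60 g/cup = 190 g
ketchup: (1 tbsp + 2 tsp = 5/3 tbsp) × 8/3 × 15 mL/tbsp ≈ 67 mL

quinoa: 21 oz; olive oil: 1152 g; red lentils: 107 g; panko: 190 g; ketchup: 67 mL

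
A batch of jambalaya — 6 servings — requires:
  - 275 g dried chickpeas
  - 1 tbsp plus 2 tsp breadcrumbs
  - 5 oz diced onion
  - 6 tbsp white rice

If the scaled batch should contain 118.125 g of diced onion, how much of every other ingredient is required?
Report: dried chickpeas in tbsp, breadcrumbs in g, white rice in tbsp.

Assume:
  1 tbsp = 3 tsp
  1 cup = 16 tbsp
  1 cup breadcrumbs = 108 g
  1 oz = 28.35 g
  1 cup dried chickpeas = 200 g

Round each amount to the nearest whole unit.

dried chickpeas: 18 tbsp; breadcrumbs: 9 g; white rice: 5 tbsp

The original recipe has 141.75 g of diced onion, so the scaling factor is 118.125 ÷ 141.75 = 5/6.
dried chickpeas: 275 g × 5/6 ÷ 200 g/cup × 16 tbsp/cup ≈ 18 tbsp
breadcrumbs: (1 tbsp + 2 tsp = 5/3 tbsp) × 5/6 ÷ 16 tbsp/cup × 108 g/cup ≈ 9 g
white rice: 6 tbsp × 5/6 = 5 tbsp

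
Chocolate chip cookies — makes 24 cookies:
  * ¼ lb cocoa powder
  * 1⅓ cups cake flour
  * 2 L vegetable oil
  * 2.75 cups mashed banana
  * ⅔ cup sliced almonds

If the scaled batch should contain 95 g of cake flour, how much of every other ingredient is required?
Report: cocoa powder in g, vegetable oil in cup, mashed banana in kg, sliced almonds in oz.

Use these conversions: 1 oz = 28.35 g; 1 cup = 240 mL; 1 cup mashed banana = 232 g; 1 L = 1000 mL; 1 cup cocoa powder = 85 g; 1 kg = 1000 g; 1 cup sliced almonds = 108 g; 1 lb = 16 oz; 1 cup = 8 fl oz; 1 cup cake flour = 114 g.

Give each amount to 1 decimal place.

cocoa powder: 70.9 g; vegetable oil: 5.2 cup; mashed banana: 0.4 kg; sliced almonds: 1.6 oz

The original recipe has 152 g of cake flour, so the scaling factor is 95 ÷ 152 = 5/8 = 0.625.
cocoa powder: 0.25 lb × 5/8 × 16 oz/lb × 28.35 g/oz ≈ 70.9 g
vegetable oil: 2 L × 5/8 × 1000 mL/L ÷ 240 mL/cup ≈ 5.2 cup
mashed banana: 2.75 cup × 5/8 × 232 g/cup ÷ 1000 g/kg ≈ 0.4 kg
sliced almonds: 2/3 cup × 5/8 × 108 g/cup ÷ 28.35 g/oz ≈ 1.6 oz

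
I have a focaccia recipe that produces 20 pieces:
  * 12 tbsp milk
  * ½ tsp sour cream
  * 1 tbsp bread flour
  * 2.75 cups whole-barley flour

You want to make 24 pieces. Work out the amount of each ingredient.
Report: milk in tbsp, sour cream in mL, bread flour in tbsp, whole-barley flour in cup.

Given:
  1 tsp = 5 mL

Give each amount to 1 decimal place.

milk: 14.4 tbsp; sour cream: 3.0 mL; bread flour: 1.2 tbsp; whole-barley flour: 3.3 cup

Scaling factor: 24/20 = 6/5 = 1.2.
milk: 12 tbsp × 6/5 = 14.4 tbsp
sour cream: 0.5 tsp × 6/5 × 5 mL/tsp = 3.0 mL
bread flour: 1 tbsp × 6/5 = 1.2 tbsp
whole-barley flour: 2.75 cup × 6/5 = 3.3 cup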